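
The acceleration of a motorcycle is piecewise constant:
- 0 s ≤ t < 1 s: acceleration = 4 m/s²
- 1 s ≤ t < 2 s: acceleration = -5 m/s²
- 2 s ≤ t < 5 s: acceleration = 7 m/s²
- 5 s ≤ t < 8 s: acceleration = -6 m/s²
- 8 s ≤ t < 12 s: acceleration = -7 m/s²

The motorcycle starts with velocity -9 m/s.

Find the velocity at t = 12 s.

Δv equals the area under the a-t graph; then v = v₀ + Δv.
0–1 s: 4 × 1 = 4 m/s
1–2 s: -5 × 1 = -5 m/s
2–5 s: 7 × 3 = 21 m/s
5–8 s: -6 × 3 = -18 m/s
8–12 s: -7 × 4 = -28 m/s
Δv = -26 m/s, so v(12) = -9 + (-26) = -35 m/s.

-35 m/s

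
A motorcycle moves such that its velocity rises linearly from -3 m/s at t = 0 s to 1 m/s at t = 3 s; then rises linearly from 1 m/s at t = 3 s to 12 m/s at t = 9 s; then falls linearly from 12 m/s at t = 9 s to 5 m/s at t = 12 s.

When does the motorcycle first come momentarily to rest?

v changes sign on 0–3 s (from -3 to 1); the graph is linear there, so v = 0 at t = 0 + (3)·(3 − 0)/(1 − -3) = 2.25 s.

t = 2.25 s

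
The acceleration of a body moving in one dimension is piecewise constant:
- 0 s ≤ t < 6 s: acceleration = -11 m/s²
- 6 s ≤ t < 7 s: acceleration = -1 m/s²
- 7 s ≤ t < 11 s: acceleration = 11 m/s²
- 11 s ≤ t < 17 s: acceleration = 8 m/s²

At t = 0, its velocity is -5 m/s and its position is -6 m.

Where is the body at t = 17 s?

-529.5 m

On each constant-a segment, Δv = aΔt and Δx = v₀Δt + ½aΔt²; chain segment to segment.
0–6 s: v starts -5 m/s; Δx = -5·6 + ½·-11·6² = -228 m; v ends -71 m/s.
6–7 s: v starts -71 m/s; Δx = -71·1 + ½·-1·1² = -71.5 m; v ends -72 m/s.
7–11 s: v starts -72 m/s; Δx = -72·4 + ½·11·4² = -200 m; v ends -28 m/s.
11–17 s: v starts -28 m/s; Δx = -28·6 + ½·8·6² = -24 m; v ends 20 m/s.
x(17) = -6 + Σ Δx = -529.5 m.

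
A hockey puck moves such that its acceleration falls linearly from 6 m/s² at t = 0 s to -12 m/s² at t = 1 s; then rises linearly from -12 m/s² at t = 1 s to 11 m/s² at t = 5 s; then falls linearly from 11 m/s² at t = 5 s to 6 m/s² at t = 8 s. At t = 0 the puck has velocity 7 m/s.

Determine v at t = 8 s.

Δv equals the area under the a-t graph; then v = v₀ + Δv.
0–1 s: ½(6 + -12)(1) = -3 m/s
1–5 s: ½(-12 + 11)(4) = -2 m/s
5–8 s: ½(11 + 6)(3) = 25.5 m/s
Δv = 20.5 m/s, so v(8) = 7 + (20.5) = 27.5 m/s.

27.5 m/s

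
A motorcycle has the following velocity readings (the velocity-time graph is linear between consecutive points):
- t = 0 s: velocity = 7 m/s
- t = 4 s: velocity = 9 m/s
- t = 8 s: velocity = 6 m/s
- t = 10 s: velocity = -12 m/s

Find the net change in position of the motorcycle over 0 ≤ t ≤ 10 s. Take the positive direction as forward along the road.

56 m

Displacement is the signed area under the v-t curve.
0–4 s: ½(7 + 9)(4) = 32 m
4–8 s: ½(9 + 6)(4) = 30 m
8–10 s: ½(6 + -12)(2) = -6 m
Net displacement = 56 m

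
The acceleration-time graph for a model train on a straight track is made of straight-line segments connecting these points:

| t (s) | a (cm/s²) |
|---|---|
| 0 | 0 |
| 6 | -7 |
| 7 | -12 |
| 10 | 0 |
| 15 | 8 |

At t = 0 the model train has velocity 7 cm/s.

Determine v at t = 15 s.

-21.5 cm/s

Δv equals the area under the a-t graph; then v = v₀ + Δv.
0–6 s: ½(0 + -7)(6) = -21 cm/s
6–7 s: ½(-7 + -12)(1) = -9.5 cm/s
7–10 s: ½(-12 + 0)(3) = -18 cm/s
10–15 s: ½(0 + 8)(5) = 20 cm/s
Δv = -28.5 cm/s, so v(15) = 7 + (-28.5) = -21.5 cm/s.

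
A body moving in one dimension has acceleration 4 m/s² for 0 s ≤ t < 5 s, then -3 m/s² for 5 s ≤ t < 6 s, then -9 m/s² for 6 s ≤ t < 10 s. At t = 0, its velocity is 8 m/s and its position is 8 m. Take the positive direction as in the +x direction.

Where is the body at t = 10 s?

On each constant-a segment, Δv = aΔt and Δx = v₀Δt + ½aΔt²; chain segment to segment.
0–5 s: v starts 8 m/s; Δx = 8·5 + ½·4·5² = 90 m; v ends 28 m/s.
5–6 s: v starts 28 m/s; Δx = 28·1 + ½·-3·1² = 26.5 m; v ends 25 m/s.
6–10 s: v starts 25 m/s; Δx = 25·4 + ½·-9·4² = 28 m; v ends -11 m/s.
x(10) = 8 + Σ Δx = 152.5 m.

152.5 m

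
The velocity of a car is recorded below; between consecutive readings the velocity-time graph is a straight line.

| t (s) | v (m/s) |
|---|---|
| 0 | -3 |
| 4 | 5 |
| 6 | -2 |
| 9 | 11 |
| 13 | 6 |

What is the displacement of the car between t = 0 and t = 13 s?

Displacement is the signed area under the v-t curve.
0–4 s: ½(-3 + 5)(4) = 4 m
4–6 s: ½(5 + -2)(2) = 3 m
6–9 s: ½(-2 + 11)(3) = 13.5 m
9–13 s: ½(11 + 6)(4) = 34 m
Net displacement = 54.5 m

54.5 m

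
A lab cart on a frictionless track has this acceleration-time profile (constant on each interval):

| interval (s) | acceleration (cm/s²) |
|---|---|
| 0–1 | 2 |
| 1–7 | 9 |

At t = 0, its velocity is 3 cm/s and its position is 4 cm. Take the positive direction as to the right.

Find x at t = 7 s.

On each constant-a segment, Δv = aΔt and Δx = v₀Δt + ½aΔt²; chain segment to segment.
0–1 s: v starts 3 cm/s; Δx = 3·1 + ½·2·1² = 4 cm; v ends 5 cm/s.
1–7 s: v starts 5 cm/s; Δx = 5·6 + ½·9·6² = 192 cm; v ends 59 cm/s.
x(7) = 4 + Σ Δx = 200 cm.

200 cm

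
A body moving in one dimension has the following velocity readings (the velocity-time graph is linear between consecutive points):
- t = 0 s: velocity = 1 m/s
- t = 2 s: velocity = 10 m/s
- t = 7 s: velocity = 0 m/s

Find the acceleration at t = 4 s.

-2 m/s²

Acceleration is the slope of the v-t graph on 2–7 s: (0 − 10)/(7 − 2) = -2 m/s².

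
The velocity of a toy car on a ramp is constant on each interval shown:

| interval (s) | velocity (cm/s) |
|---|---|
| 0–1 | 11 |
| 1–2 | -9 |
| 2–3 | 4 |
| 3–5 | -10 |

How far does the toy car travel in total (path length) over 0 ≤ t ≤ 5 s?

44 cm

Total distance travelled is ∫|v| dt — sum the magnitudes of each area piece.
0–1 s: |11| × 1 = 11 cm
1–2 s: |-9| × 1 = 9 cm
2–3 s: |4| × 1 = 4 cm
3–5 s: |-10| × 2 = 20 cm
Total distance = 44 cm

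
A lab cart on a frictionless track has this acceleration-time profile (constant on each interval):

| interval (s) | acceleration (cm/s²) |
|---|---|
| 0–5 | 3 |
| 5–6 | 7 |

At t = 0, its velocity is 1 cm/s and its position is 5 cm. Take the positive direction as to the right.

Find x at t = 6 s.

67 cm

On each constant-a segment, Δv = aΔt and Δx = v₀Δt + ½aΔt²; chain segment to segment.
0–5 s: v starts 1 cm/s; Δx = 1·5 + ½·3·5² = 42.5 cm; v ends 16 cm/s.
5–6 s: v starts 16 cm/s; Δx = 16·1 + ½·7·1² = 19.5 cm; v ends 23 cm/s.
x(6) = 5 + Σ Δx = 67 cm.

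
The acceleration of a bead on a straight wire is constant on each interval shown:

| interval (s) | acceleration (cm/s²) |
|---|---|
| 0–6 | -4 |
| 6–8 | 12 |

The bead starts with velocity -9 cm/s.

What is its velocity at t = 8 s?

-9 cm/s

Δv equals the area under the a-t graph; then v = v₀ + Δv.
0–6 s: -4 × 6 = -24 cm/s
6–8 s: 12 × 2 = 24 cm/s
Δv = 0 cm/s, so v(8) = -9 + (0) = -9 cm/s.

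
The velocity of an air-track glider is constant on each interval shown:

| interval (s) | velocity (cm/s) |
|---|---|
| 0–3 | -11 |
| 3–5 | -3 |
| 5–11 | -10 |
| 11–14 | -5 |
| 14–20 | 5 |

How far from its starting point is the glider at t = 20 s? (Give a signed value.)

Net displacement equals the area under the velocity-time graph (areas below the axis count negative).
0–3 s: -11 × 3 = -33 cm
3–5 s: -3 × 2 = -6 cm
5–11 s: -10 × 6 = -60 cm
11–14 s: -5 × 3 = -15 cm
14–20 s: 5 × 6 = 30 cm
Net displacement = -84 cm

-84 cm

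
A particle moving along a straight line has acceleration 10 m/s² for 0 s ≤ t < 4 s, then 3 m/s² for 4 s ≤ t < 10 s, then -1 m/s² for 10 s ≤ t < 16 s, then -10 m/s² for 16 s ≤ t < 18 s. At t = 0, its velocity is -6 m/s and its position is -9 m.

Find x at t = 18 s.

671 m

On each constant-a segment, Δv = aΔt and Δx = v₀Δt + ½aΔt²; chain segment to segment.
0–4 s: v starts -6 m/s; Δx = -6·4 + ½·10·4² = 56 m; v ends 34 m/s.
4–10 s: v starts 34 m/s; Δx = 34·6 + ½·3·6² = 258 m; v ends 52 m/s.
10–16 s: v starts 52 m/s; Δx = 52·6 + ½·-1·6² = 294 m; v ends 46 m/s.
16–18 s: v starts 46 m/s; Δx = 46·2 + ½·-10·2² = 72 m; v ends 26 m/s.
x(18) = -9 + Σ Δx = 671 m.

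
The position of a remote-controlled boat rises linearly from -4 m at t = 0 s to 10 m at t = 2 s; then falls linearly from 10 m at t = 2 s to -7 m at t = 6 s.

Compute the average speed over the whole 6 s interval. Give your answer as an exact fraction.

Average speed = (total path length)/(elapsed time); on a piecewise-linear x-t graph the path length is Σ|Δx|.
0–2 s: |Δx| = |10 − -4| = 14 m
2–6 s: |Δx| = |-7 − 10| = 17 m
Total path = 31 m; average speed = 31/6 = 31/6 m/s.

31/6 m/s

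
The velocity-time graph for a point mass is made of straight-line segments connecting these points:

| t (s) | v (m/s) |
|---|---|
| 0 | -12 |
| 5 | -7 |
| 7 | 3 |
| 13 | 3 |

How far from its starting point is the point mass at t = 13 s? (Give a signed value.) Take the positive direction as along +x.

Displacement is the signed area under the v-t curve.
0–5 s: ½(-12 + -7)(5) = -47.5 m
5–7 s: ½(-7 + 3)(2) = -4 m
7–13 s: 3 × 6 = 18 m
Net displacement = -33.5 m

-33.5 m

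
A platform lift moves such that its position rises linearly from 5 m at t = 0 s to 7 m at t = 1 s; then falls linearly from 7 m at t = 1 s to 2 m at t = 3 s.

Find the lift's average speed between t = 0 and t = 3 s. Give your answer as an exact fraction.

Average speed = (total path length)/(elapsed time); on a piecewise-linear x-t graph the path length is Σ|Δx|.
0–1 s: |Δx| = |7 − 5| = 2 m
1–3 s: |Δx| = |2 − 7| = 5 m
Total path = 7 m; average speed = 7/3 = 7/3 m/s.

7/3 m/s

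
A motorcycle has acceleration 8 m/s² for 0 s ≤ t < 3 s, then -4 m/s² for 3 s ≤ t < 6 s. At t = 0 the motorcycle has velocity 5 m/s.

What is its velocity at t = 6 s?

17 m/s

Δv equals the area under the a-t graph; then v = v₀ + Δv.
0–3 s: 8 × 3 = 24 m/s
3–6 s: -4 × 3 = -12 m/s
Δv = 12 m/s, so v(6) = 5 + (12) = 17 m/s.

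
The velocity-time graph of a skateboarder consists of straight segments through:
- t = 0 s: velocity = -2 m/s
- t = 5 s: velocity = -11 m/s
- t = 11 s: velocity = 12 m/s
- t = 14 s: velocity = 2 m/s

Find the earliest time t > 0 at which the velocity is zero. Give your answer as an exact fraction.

v changes sign on 5–11 s (from -11 to 12); the graph is linear there, so v = 0 at t = 5 + (11)·(11 − 5)/(12 − -11) = 181/23 s.

t = 181/23 s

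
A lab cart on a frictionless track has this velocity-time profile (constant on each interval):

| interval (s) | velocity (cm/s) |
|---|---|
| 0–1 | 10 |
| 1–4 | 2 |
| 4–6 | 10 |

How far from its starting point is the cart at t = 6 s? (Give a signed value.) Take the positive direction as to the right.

Net displacement equals the area under the velocity-time graph (areas below the axis count negative).
0–1 s: 10 × 1 = 10 cm
1–4 s: 2 × 3 = 6 cm
4–6 s: 10 × 2 = 20 cm
Net displacement = 36 cm

36 cm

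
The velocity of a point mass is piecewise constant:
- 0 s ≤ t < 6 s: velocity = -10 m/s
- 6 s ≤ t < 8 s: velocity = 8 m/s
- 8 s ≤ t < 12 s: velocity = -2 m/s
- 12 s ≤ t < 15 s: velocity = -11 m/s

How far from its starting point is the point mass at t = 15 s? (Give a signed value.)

Net displacement equals the area under the velocity-time graph (areas below the axis count negative).
0–6 s: -10 × 6 = -60 m
6–8 s: 8 × 2 = 16 m
8–12 s: -2 × 4 = -8 m
12–15 s: -11 × 3 = -33 m
Net displacement = -85 m

-85 m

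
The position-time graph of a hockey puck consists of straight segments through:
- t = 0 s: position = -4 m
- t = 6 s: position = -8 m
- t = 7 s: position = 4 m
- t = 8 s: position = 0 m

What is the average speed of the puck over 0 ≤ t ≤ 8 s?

2.5 m/s

Average speed = (total path length)/(elapsed time); on a piecewise-linear x-t graph the path length is Σ|Δx|.
0–6 s: |Δx| = |-8 − -4| = 4 m
6–7 s: |Δx| = |4 − -8| = 12 m
7–8 s: |Δx| = |0 − 4| = 4 m
Total path = 20 m; average speed = 20/8 = 2.5 m/s.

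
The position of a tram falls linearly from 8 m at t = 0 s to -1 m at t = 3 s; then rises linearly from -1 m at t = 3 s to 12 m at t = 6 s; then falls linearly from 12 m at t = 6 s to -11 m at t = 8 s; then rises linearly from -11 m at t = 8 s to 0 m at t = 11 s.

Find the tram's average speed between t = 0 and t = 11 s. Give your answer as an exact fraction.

56/11 m/s

Average speed = (total path length)/(elapsed time); on a piecewise-linear x-t graph the path length is Σ|Δx|.
0–3 s: |Δx| = |-1 − 8| = 9 m
3–6 s: |Δx| = |12 − -1| = 13 m
6–8 s: |Δx| = |-11 − 12| = 23 m
8–11 s: |Δx| = |0 − -11| = 11 m
Total path = 56 m; average speed = 56/11 = 56/11 m/s.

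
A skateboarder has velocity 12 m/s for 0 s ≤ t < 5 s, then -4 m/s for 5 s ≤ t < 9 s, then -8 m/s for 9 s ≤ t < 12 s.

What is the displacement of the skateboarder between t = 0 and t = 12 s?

20 m

Displacement is the signed area under the v-t curve.
0–5 s: 12 × 5 = 60 m
5–9 s: -4 × 4 = -16 m
9–12 s: -8 × 3 = -24 m
Net displacement = 20 m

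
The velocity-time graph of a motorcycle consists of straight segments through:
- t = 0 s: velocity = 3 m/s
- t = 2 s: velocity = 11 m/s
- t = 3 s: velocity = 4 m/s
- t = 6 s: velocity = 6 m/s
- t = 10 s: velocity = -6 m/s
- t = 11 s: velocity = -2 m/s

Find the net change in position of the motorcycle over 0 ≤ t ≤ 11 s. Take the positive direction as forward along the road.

Net displacement equals the area under the velocity-time graph (areas below the axis count negative).
0–2 s: ½(3 + 11)(2) = 14 m
2–3 s: ½(11 + 4)(1) = 7.5 m
3–6 s: ½(4 + 6)(3) = 15 m
6–10 s: ½(6 + -6)(4) = 0 m
10–11 s: ½(-6 + -2)(1) = -4 m
Net displacement = 32.5 m

32.5 m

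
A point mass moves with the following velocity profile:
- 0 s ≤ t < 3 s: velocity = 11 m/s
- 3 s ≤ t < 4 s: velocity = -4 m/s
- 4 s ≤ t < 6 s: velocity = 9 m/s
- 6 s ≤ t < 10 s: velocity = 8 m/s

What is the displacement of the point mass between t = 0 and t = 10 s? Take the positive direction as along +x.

Net displacement equals the area under the velocity-time graph (areas below the axis count negative).
0–3 s: 11 × 3 = 33 m
3–4 s: -4 × 1 = -4 m
4–6 s: 9 × 2 = 18 m
6–10 s: 8 × 4 = 32 m
Net displacement = 79 m

79 m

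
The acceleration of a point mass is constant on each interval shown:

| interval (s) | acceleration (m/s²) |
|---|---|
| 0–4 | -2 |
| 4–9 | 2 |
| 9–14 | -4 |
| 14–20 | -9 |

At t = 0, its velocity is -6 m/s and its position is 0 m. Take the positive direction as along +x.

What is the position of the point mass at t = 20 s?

-461 m

On each constant-a segment, Δv = aΔt and Δx = v₀Δt + ½aΔt²; chain segment to segment.
0–4 s: v starts -6 m/s; Δx = -6·4 + ½·-2·4² = -40 m; v ends -14 m/s.
4–9 s: v starts -14 m/s; Δx = -14·5 + ½·2·5² = -45 m; v ends -4 m/s.
9–14 s: v starts -4 m/s; Δx = -4·5 + ½·-4·5² = -70 m; v ends -24 m/s.
14–20 s: v starts -24 m/s; Δx = -24·6 + ½·-9·6² = -306 m; v ends -78 m/s.
x(20) = 0 + Σ Δx = -461 m.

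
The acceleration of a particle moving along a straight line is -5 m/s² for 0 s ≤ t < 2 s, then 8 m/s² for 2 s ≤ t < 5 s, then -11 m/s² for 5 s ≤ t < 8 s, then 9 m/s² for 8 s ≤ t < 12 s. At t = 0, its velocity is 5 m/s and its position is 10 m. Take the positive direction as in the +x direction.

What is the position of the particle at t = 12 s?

On each constant-a segment, Δv = aΔt and Δx = v₀Δt + ½aΔt²; chain segment to segment.
0–2 s: v starts 5 m/s; Δx = 5·2 + ½·-5·2² = 0 m; v ends -5 m/s.
2–5 s: v starts -5 m/s; Δx = -5·3 + ½·8·3² = 21 m; v ends 19 m/s.
5–8 s: v starts 19 m/s; Δx = 19·3 + ½·-11·3² = 7.5 m; v ends -14 m/s.
8–12 s: v starts -14 m/s; Δx = -14·4 + ½·9·4² = 16 m; v ends 22 m/s.
x(12) = 10 + Σ Δx = 54.5 m.

54.5 m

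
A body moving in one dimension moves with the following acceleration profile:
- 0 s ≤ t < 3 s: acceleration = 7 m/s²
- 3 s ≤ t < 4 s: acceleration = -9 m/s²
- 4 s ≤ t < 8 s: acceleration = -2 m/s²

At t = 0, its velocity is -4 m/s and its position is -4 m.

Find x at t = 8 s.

44 m

On each constant-a segment, Δv = aΔt and Δx = v₀Δt + ½aΔt²; chain segment to segment.
0–3 s: v starts -4 m/s; Δx = -4·3 + ½·7·3² = 19.5 m; v ends 17 m/s.
3–4 s: v starts 17 m/s; Δx = 17·1 + ½·-9·1² = 12.5 m; v ends 8 m/s.
4–8 s: v starts 8 m/s; Δx = 8·4 + ½·-2·4² = 16 m; v ends 0 m/s.
x(8) = -4 + Σ Δx = 44 m.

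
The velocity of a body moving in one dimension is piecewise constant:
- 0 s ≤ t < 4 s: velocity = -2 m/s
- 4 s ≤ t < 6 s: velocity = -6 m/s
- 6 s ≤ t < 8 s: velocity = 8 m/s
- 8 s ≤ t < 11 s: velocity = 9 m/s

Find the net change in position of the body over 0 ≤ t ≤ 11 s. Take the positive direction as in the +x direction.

23 m

Displacement is the signed area under the v-t curve.
0–4 s: -2 × 4 = -8 m
4–6 s: -6 × 2 = -12 m
6–8 s: 8 × 2 = 16 m
8–11 s: 9 × 3 = 27 m
Net displacement = 23 m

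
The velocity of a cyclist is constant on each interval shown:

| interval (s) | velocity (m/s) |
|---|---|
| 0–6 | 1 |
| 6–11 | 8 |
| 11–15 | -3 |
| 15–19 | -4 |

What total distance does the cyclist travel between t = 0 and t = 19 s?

Distance (not displacement) is the total path length: add the absolute areas under v-t.
0–6 s: |1| × 6 = 6 m
6–11 s: |8| × 5 = 40 m
11–15 s: |-3| × 4 = 12 m
15–19 s: |-4| × 4 = 16 m
Total distance = 74 m

74 m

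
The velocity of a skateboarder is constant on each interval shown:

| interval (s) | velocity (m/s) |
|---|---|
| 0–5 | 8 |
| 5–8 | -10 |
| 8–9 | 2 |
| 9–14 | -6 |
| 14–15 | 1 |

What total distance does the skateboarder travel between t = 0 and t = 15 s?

103 m

Total distance travelled is ∫|v| dt — sum the magnitudes of each area piece.
0–5 s: |8| × 5 = 40 m
5–8 s: |-10| × 3 = 30 m
8–9 s: |2| × 1 = 2 m
9–14 s: |-6| × 5 = 30 m
14–15 s: |1| × 1 = 1 m
Total distance = 103 m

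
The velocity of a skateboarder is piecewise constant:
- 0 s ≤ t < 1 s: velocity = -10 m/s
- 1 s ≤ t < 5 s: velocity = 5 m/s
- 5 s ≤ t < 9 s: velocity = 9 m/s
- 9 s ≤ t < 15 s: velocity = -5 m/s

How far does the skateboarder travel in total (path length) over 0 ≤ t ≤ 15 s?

Total distance travelled is ∫|v| dt — sum the magnitudes of each area piece.
0–1 s: |-10| × 1 = 10 m
1–5 s: |5| × 4 = 20 m
5–9 s: |9| × 4 = 36 m
9–15 s: |-5| × 6 = 30 m
Total distance = 96 m

96 m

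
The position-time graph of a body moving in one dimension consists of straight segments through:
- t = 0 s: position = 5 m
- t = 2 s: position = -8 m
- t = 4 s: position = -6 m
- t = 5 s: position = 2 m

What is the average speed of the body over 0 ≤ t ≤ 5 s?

4.6 m/s

Average speed = (total path length)/(elapsed time); on a piecewise-linear x-t graph the path length is Σ|Δx|.
0–2 s: |Δx| = |-8 − 5| = 13 m
2–4 s: |Δx| = |-6 − -8| = 2 m
4–5 s: |Δx| = |2 − -6| = 8 m
Total path = 23 m; average speed = 23/5 = 4.6 m/s.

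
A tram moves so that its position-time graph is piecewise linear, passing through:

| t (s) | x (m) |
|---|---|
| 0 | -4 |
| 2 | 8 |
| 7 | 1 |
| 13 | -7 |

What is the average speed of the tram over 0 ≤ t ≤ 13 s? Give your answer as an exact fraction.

Average speed = (total path length)/(elapsed time); on a piecewise-linear x-t graph the path length is Σ|Δx|.
0–2 s: |Δx| = |8 − -4| = 12 m
2–7 s: |Δx| = |1 − 8| = 7 m
7–13 s: |Δx| = |-7 − 1| = 8 m
Total path = 27 m; average speed = 27/13 = 27/13 m/s.

27/13 m/s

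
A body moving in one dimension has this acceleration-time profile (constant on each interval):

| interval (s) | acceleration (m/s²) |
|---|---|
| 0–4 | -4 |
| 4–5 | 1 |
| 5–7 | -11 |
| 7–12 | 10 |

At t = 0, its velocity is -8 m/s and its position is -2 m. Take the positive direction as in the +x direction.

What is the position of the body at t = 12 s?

On each constant-a segment, Δv = aΔt and Δx = v₀Δt + ½aΔt²; chain segment to segment.
0–4 s: v starts -8 m/s; Δx = -8·4 + ½·-4·4² = -64 m; v ends -24 m/s.
4–5 s: v starts -24 m/s; Δx = -24·1 + ½·1·1² = -23.5 m; v ends -23 m/s.
5–7 s: v starts -23 m/s; Δx = -23·2 + ½·-11·2² = -68 m; v ends -45 m/s.
7–12 s: v starts -45 m/s; Δx = -45·5 + ½·10·5² = -100 m; v ends 5 m/s.
x(12) = -2 + Σ Δx = -257.5 m.

-257.5 m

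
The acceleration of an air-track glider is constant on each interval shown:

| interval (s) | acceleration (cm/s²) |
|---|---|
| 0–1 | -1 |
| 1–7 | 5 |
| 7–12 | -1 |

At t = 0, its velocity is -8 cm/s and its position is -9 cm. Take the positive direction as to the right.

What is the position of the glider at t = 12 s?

On each constant-a segment, Δv = aΔt and Δx = v₀Δt + ½aΔt²; chain segment to segment.
0–1 s: v starts -8 cm/s; Δx = -8·1 + ½·-1·1² = -8.5 cm; v ends -9 cm/s.
1–7 s: v starts -9 cm/s; Δx = -9·6 + ½·5·6² = 36 cm; v ends 21 cm/s.
7–12 s: v starts 21 cm/s; Δx = 21·5 + ½·-1·5² = 92.5 cm; v ends 16 cm/s.
x(12) = -9 + Σ Δx = 111 cm.

111 cm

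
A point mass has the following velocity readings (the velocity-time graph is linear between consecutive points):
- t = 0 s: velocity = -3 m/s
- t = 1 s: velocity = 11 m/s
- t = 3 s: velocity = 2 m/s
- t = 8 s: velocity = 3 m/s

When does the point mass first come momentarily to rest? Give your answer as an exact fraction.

t = 3/14 s

v changes sign on 0–1 s (from -3 to 11); the graph is linear there, so v = 0 at t = 0 + (3)·(1 − 0)/(11 − -3) = 3/14 s.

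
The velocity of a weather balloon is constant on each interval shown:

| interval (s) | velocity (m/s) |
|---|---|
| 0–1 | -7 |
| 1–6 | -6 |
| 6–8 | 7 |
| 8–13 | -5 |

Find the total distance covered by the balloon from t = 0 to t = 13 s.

76 m

Distance (not displacement) is the total path length: add the absolute areas under v-t.
0–1 s: |-7| × 1 = 7 m
1–6 s: |-6| × 5 = 30 m
6–8 s: |7| × 2 = 14 m
8–13 s: |-5| × 5 = 25 m
Total distance = 76 m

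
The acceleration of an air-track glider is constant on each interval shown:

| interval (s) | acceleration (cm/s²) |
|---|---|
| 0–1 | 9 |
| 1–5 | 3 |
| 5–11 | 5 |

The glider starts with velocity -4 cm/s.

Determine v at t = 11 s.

47 cm/s

Δv equals the area under the a-t graph; then v = v₀ + Δv.
0–1 s: 9 × 1 = 9 cm/s
1–5 s: 3 × 4 = 12 cm/s
5–11 s: 5 × 6 = 30 cm/s
Δv = 51 cm/s, so v(11) = -4 + (51) = 47 cm/s.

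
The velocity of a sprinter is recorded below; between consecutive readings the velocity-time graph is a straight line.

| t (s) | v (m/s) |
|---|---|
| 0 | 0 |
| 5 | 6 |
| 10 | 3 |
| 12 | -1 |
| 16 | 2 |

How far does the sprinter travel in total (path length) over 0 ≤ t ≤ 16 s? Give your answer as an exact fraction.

130/3 m

Distance (not displacement) is the total path length: add the absolute areas under v-t.
0–5 s: |½(0 + 6)(5)| = 15 m
5–10 s: |½(6 + 3)(5)| = 22.5 m
10–12 s: v = 0 at t = 11.5 s; triangle areas 2.25 + 0.25 = 2.5 m
12–16 s: v = 0 at t = 40/3 s; triangle areas 2/3 + 8/3 = 10/3 m
Total distance = 130/3 m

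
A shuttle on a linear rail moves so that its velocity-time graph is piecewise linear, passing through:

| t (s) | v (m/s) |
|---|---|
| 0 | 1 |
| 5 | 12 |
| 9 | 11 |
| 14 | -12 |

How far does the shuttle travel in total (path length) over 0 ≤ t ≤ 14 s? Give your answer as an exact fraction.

Distance (not displacement) is the total path length: add the absolute areas under v-t.
0–5 s: |½(1 + 12)(5)| = 32.5 m
5–9 s: |½(12 + 11)(4)| = 46 m
9–14 s: v = 0 at t = 262/23 s; triangle areas 605/46 + 360/23 = 1325/46 m
Total distance = 2468/23 m

2468/23 m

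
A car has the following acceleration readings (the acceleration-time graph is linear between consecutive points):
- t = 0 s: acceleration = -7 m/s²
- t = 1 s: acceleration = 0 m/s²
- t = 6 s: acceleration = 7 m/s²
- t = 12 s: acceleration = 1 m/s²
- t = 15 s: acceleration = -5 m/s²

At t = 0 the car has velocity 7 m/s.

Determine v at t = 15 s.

39 m/s

Δv equals the area under the a-t graph; then v = v₀ + Δv.
0–1 s: ½(-7 + 0)(1) = -3.5 m/s
1–6 s: ½(0 + 7)(5) = 17.5 m/s
6–12 s: ½(7 + 1)(6) = 24 m/s
12–15 s: ½(1 + -5)(3) = -6 m/s
Δv = 32 m/s, so v(15) = 7 + (32) = 39 m/s.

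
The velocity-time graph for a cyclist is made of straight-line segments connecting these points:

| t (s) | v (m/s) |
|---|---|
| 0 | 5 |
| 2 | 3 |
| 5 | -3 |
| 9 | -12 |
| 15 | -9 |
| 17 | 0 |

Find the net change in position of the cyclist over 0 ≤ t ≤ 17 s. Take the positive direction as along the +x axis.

Displacement is the signed area under the v-t curve.
0–2 s: ½(5 + 3)(2) = 8 m
2–5 s: ½(3 + -3)(3) = 0 m
5–9 s: ½(-3 + -12)(4) = -30 m
9–15 s: ½(-12 + -9)(6) = -63 m
15–17 s: ½(-9 + 0)(2) = -9 m
Net displacement = -94 m

-94 m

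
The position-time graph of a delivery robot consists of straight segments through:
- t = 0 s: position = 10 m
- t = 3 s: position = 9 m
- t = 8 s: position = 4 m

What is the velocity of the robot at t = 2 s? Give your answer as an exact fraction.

Velocity is the slope of the x-t graph on 0–3 s: (9 − 10)/(3 − 0) = -1/3 m/s.

-1/3 m/s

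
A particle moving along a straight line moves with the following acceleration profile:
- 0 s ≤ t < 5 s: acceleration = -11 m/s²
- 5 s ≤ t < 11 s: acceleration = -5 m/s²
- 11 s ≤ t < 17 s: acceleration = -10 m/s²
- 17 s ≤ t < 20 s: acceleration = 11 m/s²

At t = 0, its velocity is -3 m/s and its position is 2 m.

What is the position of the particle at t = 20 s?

-1691 m

On each constant-a segment, Δv = aΔt and Δx = v₀Δt + ½aΔt²; chain segment to segment.
0–5 s: v starts -3 m/s; Δx = -3·5 + ½·-11·5² = -152.5 m; v ends -58 m/s.
5–11 s: v starts -58 m/s; Δx = -58·6 + ½·-5·6² = -438 m; v ends -88 m/s.
11–17 s: v starts -88 m/s; Δx = -88·6 + ½·-10·6² = -708 m; v ends -148 m/s.
17–20 s: v starts -148 m/s; Δx = -148·3 + ½·11·3² = -394.5 m; v ends -115 m/s.
x(20) = 2 + Σ Δx = -1691 m.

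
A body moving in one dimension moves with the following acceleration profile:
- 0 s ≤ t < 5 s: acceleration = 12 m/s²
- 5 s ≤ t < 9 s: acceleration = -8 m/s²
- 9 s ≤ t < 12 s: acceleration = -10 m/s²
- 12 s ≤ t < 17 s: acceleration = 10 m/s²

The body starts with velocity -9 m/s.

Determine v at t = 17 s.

Δv equals the area under the a-t graph; then v = v₀ + Δv.
0–5 s: 12 × 5 = 60 m/s
5–9 s: -8 × 4 = -32 m/s
9–12 s: -10 × 3 = -30 m/s
12–17 s: 10 × 5 = 50 m/s
Δv = 48 m/s, so v(17) = -9 + (48) = 39 m/s.

39 m/s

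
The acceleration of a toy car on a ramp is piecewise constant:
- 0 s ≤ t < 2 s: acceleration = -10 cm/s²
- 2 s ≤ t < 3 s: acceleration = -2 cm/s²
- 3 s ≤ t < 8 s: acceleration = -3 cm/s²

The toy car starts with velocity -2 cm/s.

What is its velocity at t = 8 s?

-39 cm/s

Δv equals the area under the a-t graph; then v = v₀ + Δv.
0–2 s: -10 × 2 = -20 cm/s
2–3 s: -2 × 1 = -2 cm/s
3–8 s: -3 × 5 = -15 cm/s
Δv = -37 cm/s, so v(8) = -2 + (-37) = -39 cm/s.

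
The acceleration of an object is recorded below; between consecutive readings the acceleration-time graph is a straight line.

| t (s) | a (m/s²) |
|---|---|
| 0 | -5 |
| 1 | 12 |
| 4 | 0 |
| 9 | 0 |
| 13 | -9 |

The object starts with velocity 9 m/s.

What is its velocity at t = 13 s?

Δv equals the area under the a-t graph; then v = v₀ + Δv.
0–1 s: ½(-5 + 12)(1) = 3.5 m/s
1–4 s: ½(12 + 0)(3) = 18 m/s
4–9 s: 0 × 5 = 0 m/s
9–13 s: ½(0 + -9)(4) = -18 m/s
Δv = 3.5 m/s, so v(13) = 9 + (3.5) = 12.5 m/s.

12.5 m/s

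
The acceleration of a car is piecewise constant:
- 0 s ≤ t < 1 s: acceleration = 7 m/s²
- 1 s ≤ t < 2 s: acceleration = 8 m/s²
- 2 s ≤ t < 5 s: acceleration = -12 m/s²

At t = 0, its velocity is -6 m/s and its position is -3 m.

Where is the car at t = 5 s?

On each constant-a segment, Δv = aΔt and Δx = v₀Δt + ½aΔt²; chain segment to segment.
0–1 s: v starts -6 m/s; Δx = -6·1 + ½·7·1² = -2.5 m; v ends 1 m/s.
1–2 s: v starts 1 m/s; Δx = 1·1 + ½·8·1² = 5 m; v ends 9 m/s.
2–5 s: v starts 9 m/s; Δx = 9·3 + ½·-12·3² = -27 m; v ends -27 m/s.
x(5) = -3 + Σ Δx = -27.5 m.

-27.5 m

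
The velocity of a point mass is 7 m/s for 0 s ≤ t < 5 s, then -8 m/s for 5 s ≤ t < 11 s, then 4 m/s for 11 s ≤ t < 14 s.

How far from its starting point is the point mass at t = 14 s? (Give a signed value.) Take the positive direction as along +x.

-1 m

Displacement is the signed area under the v-t curve.
0–5 s: 7 × 5 = 35 m
5–11 s: -8 × 6 = -48 m
11–14 s: 4 × 3 = 12 m
Net displacement = -1 m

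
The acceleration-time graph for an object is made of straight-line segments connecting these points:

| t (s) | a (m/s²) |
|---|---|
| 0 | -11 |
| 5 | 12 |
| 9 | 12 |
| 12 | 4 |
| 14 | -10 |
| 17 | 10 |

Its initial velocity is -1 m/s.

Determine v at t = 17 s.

67.5 m/s

Δv equals the area under the a-t graph; then v = v₀ + Δv.
0–5 s: ½(-11 + 12)(5) = 2.5 m/s
5–9 s: 12 × 4 = 48 m/s
9–12 s: ½(12 + 4)(3) = 24 m/s
12–14 s: ½(4 + -10)(2) = -6 m/s
14–17 s: ½(-10 + 10)(3) = 0 m/s
Δv = 68.5 m/s, so v(17) = -1 + (68.5) = 67.5 m/s.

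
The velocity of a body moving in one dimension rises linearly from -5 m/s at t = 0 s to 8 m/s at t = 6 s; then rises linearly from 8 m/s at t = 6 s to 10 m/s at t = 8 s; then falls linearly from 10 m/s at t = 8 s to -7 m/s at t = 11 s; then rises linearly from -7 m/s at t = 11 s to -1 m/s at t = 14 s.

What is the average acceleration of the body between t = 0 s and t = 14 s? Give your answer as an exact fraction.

Average acceleration = Δv/Δt = (-1 − -5)/(14 − 0) = 2/7 m/s².

2/7 m/s²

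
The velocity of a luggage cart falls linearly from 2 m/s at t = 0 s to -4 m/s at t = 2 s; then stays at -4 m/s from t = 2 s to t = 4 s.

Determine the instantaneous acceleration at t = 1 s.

Acceleration is the slope of the v-t graph on 0–2 s: (-4 − 2)/(2 − 0) = -3 m/s².

-3 m/s²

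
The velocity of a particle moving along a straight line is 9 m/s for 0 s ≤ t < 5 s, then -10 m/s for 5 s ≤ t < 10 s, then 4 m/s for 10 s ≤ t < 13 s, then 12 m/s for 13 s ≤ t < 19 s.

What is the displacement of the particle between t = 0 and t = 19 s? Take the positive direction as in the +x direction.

Displacement is the signed area under the v-t curve.
0–5 s: 9 × 5 = 45 m
5–10 s: -10 × 5 = -50 m
10–13 s: 4 × 3 = 12 m
13–19 s: 12 × 6 = 72 m
Net displacement = 79 m

79 m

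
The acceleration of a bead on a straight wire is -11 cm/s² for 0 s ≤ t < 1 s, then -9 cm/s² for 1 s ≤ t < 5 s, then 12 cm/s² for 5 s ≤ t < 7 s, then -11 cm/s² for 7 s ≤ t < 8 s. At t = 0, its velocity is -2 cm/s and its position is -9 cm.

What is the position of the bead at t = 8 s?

On each constant-a segment, Δv = aΔt and Δx = v₀Δt + ½aΔt²; chain segment to segment.
0–1 s: v starts -2 cm/s; Δx = -2·1 + ½·-11·1² = -7.5 cm; v ends -13 cm/s.
1–5 s: v starts -13 cm/s; Δx = -13·4 + ½·-9·4² = -124 cm; v ends -49 cm/s.
5–7 s: v starts -49 cm/s; Δx = -49·2 + ½·12·2² = -74 cm; v ends -25 cm/s.
7–8 s: v starts -25 cm/s; Δx = -25·1 + ½·-11·1² = -30.5 cm; v ends -36 cm/s.
x(8) = -9 + Σ Δx = -245 cm.

-245 cm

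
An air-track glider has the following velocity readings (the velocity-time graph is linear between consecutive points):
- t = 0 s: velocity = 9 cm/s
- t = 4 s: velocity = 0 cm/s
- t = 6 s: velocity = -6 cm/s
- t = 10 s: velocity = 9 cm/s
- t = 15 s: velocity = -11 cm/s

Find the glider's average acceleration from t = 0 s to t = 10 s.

Average acceleration = Δv/Δt = (9 − 9)/(10 − 0) = 0 cm/s².

0 cm/s²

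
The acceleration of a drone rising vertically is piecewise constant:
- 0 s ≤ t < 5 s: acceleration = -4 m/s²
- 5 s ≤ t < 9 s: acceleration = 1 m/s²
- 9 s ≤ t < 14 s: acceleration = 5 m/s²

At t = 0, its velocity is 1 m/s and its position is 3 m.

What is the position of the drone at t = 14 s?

-122.5 m

On each constant-a segment, Δv = aΔt and Δx = v₀Δt + ½aΔt²; chain segment to segment.
0–5 s: v starts 1 m/s; Δx = 1·5 + ½·-4·5² = -45 m; v ends -19 m/s.
5–9 s: v starts -19 m/s; Δx = -19·4 + ½·1·4² = -68 m; v ends -15 m/s.
9–14 s: v starts -15 m/s; Δx = -15·5 + ½·5·5² = -12.5 m; v ends 10 m/s.
x(14) = 3 + Σ Δx = -122.5 m.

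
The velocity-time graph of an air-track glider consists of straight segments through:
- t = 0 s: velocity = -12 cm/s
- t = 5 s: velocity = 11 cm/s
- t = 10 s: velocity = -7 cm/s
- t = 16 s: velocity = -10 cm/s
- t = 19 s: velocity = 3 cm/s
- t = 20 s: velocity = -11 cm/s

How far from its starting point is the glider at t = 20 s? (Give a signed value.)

Net displacement equals the area under the velocity-time graph (areas below the axis count negative).
0–5 s: ½(-12 + 11)(5) = -2.5 cm
5–10 s: ½(11 + -7)(5) = 10 cm
10–16 s: ½(-7 + -10)(6) = -51 cm
16–19 s: ½(-10 + 3)(3) = -10.5 cm
19–20 s: ½(3 + -11)(1) = -4 cm
Net displacement = -58 cm

-58 cm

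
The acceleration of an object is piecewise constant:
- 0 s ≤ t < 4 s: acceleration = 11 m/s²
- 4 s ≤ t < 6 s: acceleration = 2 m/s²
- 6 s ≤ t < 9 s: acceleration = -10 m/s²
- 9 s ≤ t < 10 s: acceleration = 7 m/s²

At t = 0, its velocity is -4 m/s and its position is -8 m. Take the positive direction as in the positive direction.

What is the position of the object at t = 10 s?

252.5 m

On each constant-a segment, Δv = aΔt and Δx = v₀Δt + ½aΔt²; chain segment to segment.
0–4 s: v starts -4 m/s; Δx = -4·4 + ½·11·4² = 72 m; v ends 40 m/s.
4–6 s: v starts 40 m/s; Δx = 40·2 + ½·2·2² = 84 m; v ends 44 m/s.
6–9 s: v starts 44 m/s; Δx = 44·3 + ½·-10·3² = 87 m; v ends 14 m/s.
9–10 s: v starts 14 m/s; Δx = 14·1 + ½·7·1² = 17.5 m; v ends 21 m/s.
x(10) = -8 + Σ Δx = 252.5 m.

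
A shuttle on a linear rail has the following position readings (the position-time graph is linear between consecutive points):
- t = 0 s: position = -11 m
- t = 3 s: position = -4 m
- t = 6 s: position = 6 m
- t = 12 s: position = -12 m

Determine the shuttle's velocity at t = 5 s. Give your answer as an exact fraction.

10/3 m/s

Velocity is the slope of the x-t graph on 3–6 s: (6 − -4)/(6 − 3) = 10/3 m/s.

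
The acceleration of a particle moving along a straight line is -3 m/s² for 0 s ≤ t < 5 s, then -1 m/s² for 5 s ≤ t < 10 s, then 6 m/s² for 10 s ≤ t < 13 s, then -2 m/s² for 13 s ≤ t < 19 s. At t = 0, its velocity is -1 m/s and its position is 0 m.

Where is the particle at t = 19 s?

On each constant-a segment, Δv = aΔt and Δx = v₀Δt + ½aΔt²; chain segment to segment.
0–5 s: v starts -1 m/s; Δx = -1·5 + ½·-3·5² = -42.5 m; v ends -16 m/s.
5–10 s: v starts -16 m/s; Δx = -16·5 + ½·-1·5² = -92.5 m; v ends -21 m/s.
10–13 s: v starts -21 m/s; Δx = -21·3 + ½·6·3² = -36 m; v ends -3 m/s.
13–19 s: v starts -3 m/s; Δx = -3·6 + ½·-2·6² = -54 m; v ends -15 m/s.
x(19) = 0 + Σ Δx = -225 m.

-225 m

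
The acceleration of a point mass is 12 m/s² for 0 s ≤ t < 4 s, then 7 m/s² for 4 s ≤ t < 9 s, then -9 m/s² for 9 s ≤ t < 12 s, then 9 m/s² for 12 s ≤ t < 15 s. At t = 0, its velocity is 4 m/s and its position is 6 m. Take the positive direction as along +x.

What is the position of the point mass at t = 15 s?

906.5 m

On each constant-a segment, Δv = aΔt and Δx = v₀Δt + ½aΔt²; chain segment to segment.
0–4 s: v starts 4 m/s; Δx = 4·4 + ½·12·4² = 112 m; v ends 52 m/s.
4–9 s: v starts 52 m/s; Δx = 52·5 + ½·7·5² = 347.5 m; v ends 87 m/s.
9–12 s: v starts 87 m/s; Δx = 87·3 + ½·-9·3² = 220.5 m; v ends 60 m/s.
12–15 s: v starts 60 m/s; Δx = 60·3 + ½·9·3² = 220.5 m; v ends 87 m/s.
x(15) = 6 + Σ Δx = 906.5 m.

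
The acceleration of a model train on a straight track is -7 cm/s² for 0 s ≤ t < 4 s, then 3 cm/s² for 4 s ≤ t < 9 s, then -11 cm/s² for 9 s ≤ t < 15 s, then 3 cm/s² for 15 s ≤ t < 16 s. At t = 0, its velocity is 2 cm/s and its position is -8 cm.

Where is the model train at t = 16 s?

On each constant-a segment, Δv = aΔt and Δx = v₀Δt + ½aΔt²; chain segment to segment.
0–4 s: v starts 2 cm/s; Δx = 2·4 + ½·-7·4² = -48 cm; v ends -26 cm/s.
4–9 s: v starts -26 cm/s; Δx = -26·5 + ½·3·5² = -92.5 cm; v ends -11 cm/s.
9–15 s: v starts -11 cm/s; Δx = -11·6 + ½·-11·6² = -264 cm; v ends -77 cm/s.
15–16 s: v starts -77 cm/s; Δx = -77·1 + ½·3·1² = -75.5 cm; v ends -74 cm/s.
x(16) = -8 + Σ Δx = -488 cm.

-488 cm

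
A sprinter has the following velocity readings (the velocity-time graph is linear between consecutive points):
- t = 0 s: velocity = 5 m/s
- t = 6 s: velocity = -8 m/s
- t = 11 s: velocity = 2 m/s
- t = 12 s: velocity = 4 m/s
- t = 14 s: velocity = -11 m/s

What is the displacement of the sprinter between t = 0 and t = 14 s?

Net displacement equals the area under the velocity-time graph (areas below the axis count negative).
0–6 s: ½(5 + -8)(6) = -9 m
6–11 s: ½(-8 + 2)(5) = -15 m
11–12 s: ½(2 + 4)(1) = 3 m
12–14 s: ½(4 + -11)(2) = -7 m
Net displacement = -28 m

-28 m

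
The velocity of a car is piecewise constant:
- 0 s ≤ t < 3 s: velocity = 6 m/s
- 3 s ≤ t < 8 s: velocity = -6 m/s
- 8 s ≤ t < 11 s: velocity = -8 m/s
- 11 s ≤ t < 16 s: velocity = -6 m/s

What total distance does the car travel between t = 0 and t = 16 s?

Total distance travelled is ∫|v| dt — sum the magnitudes of each area piece.
0–3 s: |6| × 3 = 18 m
3–8 s: |-6| × 5 = 30 m
8–11 s: |-8| × 3 = 24 m
11–16 s: |-6| × 5 = 30 m
Total distance = 102 m

102 m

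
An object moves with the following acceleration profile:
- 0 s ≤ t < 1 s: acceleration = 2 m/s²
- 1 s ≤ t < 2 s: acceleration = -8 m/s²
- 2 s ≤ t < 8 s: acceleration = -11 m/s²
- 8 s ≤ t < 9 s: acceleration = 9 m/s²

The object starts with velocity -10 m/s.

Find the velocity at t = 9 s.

Δv equals the area under the a-t graph; then v = v₀ + Δv.
0–1 s: 2 × 1 = 2 m/s
1–2 s: -8 × 1 = -8 m/s
2–8 s: -11 × 6 = -66 m/s
8–9 s: 9 × 1 = 9 m/s
Δv = -63 m/s, so v(9) = -10 + (-63) = -73 m/s.

-73 m/s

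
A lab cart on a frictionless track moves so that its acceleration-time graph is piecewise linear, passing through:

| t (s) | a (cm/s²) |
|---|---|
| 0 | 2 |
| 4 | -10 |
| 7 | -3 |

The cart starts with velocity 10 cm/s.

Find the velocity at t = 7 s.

-25.5 cm/s

Δv equals the area under the a-t graph; then v = v₀ + Δv.
0–4 s: ½(2 + -10)(4) = -16 cm/s
4–7 s: ½(-10 + -3)(3) = -19.5 cm/s
Δv = -35.5 cm/s, so v(7) = 10 + (-35.5) = -25.5 cm/s.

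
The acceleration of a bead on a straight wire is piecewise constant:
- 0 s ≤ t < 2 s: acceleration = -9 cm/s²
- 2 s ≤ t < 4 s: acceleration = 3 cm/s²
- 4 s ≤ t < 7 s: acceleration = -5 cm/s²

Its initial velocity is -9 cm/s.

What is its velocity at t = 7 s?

Δv equals the area under the a-t graph; then v = v₀ + Δv.
0–2 s: -9 × 2 = -18 cm/s
2–4 s: 3 × 2 = 6 cm/s
4–7 s: -5 × 3 = -15 cm/s
Δv = -27 cm/s, so v(7) = -9 + (-27) = -36 cm/s.

-36 cm/s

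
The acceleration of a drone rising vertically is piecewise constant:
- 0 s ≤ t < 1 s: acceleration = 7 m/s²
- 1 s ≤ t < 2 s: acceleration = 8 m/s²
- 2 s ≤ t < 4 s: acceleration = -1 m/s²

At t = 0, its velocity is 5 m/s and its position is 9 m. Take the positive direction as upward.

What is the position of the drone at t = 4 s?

On each constant-a segment, Δv = aΔt and Δx = v₀Δt + ½aΔt²; chain segment to segment.
0–1 s: v starts 5 m/s; Δx = 5·1 + ½·7·1² = 8.5 m; v ends 12 m/s.
1–2 s: v starts 12 m/s; Δx = 12·1 + ½·8·1² = 16 m; v ends 20 m/s.
2–4 s: v starts 20 m/s; Δx = 20·2 + ½·-1·2² = 38 m; v ends 18 m/s.
x(4) = 9 + Σ Δx = 71.5 m.

71.5 m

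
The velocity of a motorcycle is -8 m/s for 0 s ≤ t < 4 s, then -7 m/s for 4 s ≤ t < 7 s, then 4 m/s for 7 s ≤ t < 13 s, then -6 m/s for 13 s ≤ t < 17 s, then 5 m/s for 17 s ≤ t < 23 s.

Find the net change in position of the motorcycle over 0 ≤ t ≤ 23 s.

Net displacement equals the area under the velocity-time graph (areas below the axis count negative).
0–4 s: -8 × 4 = -32 m
4–7 s: -7 × 3 = -21 m
7–13 s: 4 × 6 = 24 m
13–17 s: -6 × 4 = -24 m
17–23 s: 5 × 6 = 30 m
Net displacement = -23 m

-23 m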